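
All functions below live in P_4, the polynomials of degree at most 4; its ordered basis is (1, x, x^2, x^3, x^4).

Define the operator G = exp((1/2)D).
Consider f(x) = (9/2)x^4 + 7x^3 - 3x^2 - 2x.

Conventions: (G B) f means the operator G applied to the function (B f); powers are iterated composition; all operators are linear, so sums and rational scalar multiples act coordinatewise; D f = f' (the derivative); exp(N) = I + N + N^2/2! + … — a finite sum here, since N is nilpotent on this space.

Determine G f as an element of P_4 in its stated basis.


the image equals g(x) = (9/2)x^4 + 16x^3 + (57/4)x^2 + (5/2)x - 19/32

order-1 term: 9x^3 + (21/2)x^2 - 3x - 1
order-2 term: (27/4)x^2 + (21/4)x - 3/4
order-3 term: (9/4)x + 7/8
order-4 term: 9/32
the series for exp((1/2)D) f terminates at order 4
exp((1/2)D) f = (9/2)x^4 + 16x^3 + (57/4)x^2 + (5/2)x - 19/32


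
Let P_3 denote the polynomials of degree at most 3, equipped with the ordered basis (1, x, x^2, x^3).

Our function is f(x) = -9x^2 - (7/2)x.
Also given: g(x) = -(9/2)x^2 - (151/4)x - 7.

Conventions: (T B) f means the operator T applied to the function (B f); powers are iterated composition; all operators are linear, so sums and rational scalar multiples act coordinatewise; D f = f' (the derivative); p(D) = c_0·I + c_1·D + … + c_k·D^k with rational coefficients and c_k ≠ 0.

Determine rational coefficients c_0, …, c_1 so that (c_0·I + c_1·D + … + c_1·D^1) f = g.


c_0 = 1/2, c_1 = 2

D^0 f = -9x^2 - (7/2)x
D^1 f = -18x - 7/2
matching coefficients of g against c_0 f + c_1 Df + … from the top degree down determines the c_i
solution: c_0 = 1/2, c_1 = 2


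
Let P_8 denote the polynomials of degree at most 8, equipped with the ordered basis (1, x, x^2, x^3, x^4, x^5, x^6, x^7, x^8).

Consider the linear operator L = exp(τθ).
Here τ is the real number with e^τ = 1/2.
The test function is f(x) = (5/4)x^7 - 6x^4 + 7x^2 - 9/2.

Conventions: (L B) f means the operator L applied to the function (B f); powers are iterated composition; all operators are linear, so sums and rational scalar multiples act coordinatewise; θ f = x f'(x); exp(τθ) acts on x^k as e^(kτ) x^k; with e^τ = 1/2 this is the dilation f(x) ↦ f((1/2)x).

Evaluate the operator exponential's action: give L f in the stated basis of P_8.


the result is g(x) = (5/512)x^7 - (3/8)x^4 + (7/4)x^2 - 9/2

exp(τθ) x^k = e^(kτ) x^k; with e^τ = 1/2 this sends x^k to (1/2)^k x^k
x^2 ↦ 1/4 x^2
x^4 ↦ 1/16 x^4
x^7 ↦ 1/128 x^7
applying this coordinatewise to f: exp(τθ) f = (5/512)x^7 - (3/8)x^4 + (7/4)x^2 - 9/2


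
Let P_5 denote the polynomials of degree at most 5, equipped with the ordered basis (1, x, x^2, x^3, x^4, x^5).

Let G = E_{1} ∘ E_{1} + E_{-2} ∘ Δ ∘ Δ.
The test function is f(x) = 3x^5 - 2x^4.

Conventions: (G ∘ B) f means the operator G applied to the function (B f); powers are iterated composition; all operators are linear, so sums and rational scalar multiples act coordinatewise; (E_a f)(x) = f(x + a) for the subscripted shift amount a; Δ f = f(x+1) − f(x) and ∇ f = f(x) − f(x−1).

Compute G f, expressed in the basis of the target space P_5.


E_{1} f = 3x^5 + 13x^4 + 22x^3 + 18x^2 + 7x + 1
E_{1} E_{1} f = 3x^5 + 28x^4 + 104x^3 + 192x^2 + 176x + 64
Δ f = 15x^4 + 22x^3 + 18x^2 + 7x + 1
Δ Δ f = 60x^3 + 156x^2 + 162x + 62
E_{-2} Δ Δ f = 60x^3 - 204x^2 + 258x - 118
(E_{1} ∘ E_{1} + E_{-2} ∘ Δ ∘ Δ) f = 3x^5 + 28x^4 + 164x^3 - 12x^2 + 434x - 54

the image equals g(x) = 3x^5 + 28x^4 + 164x^3 - 12x^2 + 434x - 54


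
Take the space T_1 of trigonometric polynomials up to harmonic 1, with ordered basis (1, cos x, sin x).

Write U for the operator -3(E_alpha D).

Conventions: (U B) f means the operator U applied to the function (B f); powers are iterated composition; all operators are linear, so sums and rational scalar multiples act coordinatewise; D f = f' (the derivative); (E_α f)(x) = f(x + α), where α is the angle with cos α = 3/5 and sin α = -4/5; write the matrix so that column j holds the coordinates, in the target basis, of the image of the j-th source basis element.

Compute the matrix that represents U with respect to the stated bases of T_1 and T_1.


the matrix is [[0, 0, 0]; [0, -12/5, -9/5]; [0, 9/5, -12/5]] (rows listed top to bottom)

image of 1: 0
image of cos x: -(12/5)cos x + (9/5)sin x
image of sin x: -(9/5)cos x - (12/5)sin x
each image's coordinates form column j of the matrix


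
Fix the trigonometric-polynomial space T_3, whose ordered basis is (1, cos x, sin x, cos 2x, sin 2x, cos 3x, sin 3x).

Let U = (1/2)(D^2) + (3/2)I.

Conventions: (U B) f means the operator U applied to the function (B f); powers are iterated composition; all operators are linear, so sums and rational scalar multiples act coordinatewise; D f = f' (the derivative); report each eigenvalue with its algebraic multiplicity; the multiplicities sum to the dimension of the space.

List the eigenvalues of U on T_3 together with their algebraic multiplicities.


image of 1: 3/2
image of cos x: cos x
image of sin x: sin x
image of cos 2x: -(1/2)cos 2x
image of sin 2x: -(1/2)sin 2x
image of cos 3x: -3cos 3x
image of sin 3x: -3sin 3x
the matrix is diagonal; its diagonal is (3/2, 1, 1, -1/2, -1/2, -3, -3)
for a triangular matrix the eigenvalues are the diagonal entries, with algebraic multiplicity their repetition count

λ = -3 (multiplicity 2), λ = -1/2 (multiplicity 2), λ = 1 (multiplicity 2), λ = 3/2 (multiplicity 1)


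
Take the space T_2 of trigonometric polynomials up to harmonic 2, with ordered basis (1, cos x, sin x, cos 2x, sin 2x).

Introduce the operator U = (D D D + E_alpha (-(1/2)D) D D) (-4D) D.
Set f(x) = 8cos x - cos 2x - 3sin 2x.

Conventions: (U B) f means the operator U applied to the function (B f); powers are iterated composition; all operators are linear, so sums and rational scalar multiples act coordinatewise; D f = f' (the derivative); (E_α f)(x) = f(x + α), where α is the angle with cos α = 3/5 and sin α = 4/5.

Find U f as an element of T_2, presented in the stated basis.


D f = -8sin x - 6cos 2x + 2sin 2x
D D f = -8cos x + 4cos 2x + 12sin 2x
(-4D) D f = 32cos x - 16cos 2x - 48sin 2x
D (-4D) D f = -32sin x - 96cos 2x + 32sin 2x
D D (-4D) D f = -32cos x + 64cos 2x + 192sin 2x
D D D (-4D) D f = 32sin x + 384cos 2x - 128sin 2x
D (-4D) D f = -32sin x - 96cos 2x + 32sin 2x
D D (-4D) D f = -32cos x + 64cos 2x + 192sin 2x
D (D D) (-4D) D f = 32sin x + 384cos 2x - 128sin 2x
(-(1/2)D) (D D) (-4D) D f = -16sin x - 192cos 2x + 64sin 2x
E_alpha (-(1/2)D) (D D) (-4D) D f = -(64/5)cos x - (48/5)sin x + (576/5)cos 2x + (832/5)sin 2x
(D D D + E_alpha (-(1/2)D) D D) (-4D) D f = -(64/5)cos x + (112/5)sin x + (2496/5)cos 2x + (192/5)sin 2x

the image equals g(x) = -(64/5)cos x + (112/5)sin x + (2496/5)cos 2x + (192/5)sin 2x


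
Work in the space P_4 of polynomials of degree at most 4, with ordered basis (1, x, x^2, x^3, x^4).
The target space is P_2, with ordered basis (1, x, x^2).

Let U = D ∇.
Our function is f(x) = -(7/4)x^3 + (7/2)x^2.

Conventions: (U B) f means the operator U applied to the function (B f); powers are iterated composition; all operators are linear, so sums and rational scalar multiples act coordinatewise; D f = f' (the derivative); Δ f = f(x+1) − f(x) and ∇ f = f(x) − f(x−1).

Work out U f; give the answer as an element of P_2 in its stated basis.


∇ f = -(21/4)x^2 + (49/4)x - 21/4
D ∇ f = -(21/2)x + 49/4

g(x) = -(21/2)x + 49/4


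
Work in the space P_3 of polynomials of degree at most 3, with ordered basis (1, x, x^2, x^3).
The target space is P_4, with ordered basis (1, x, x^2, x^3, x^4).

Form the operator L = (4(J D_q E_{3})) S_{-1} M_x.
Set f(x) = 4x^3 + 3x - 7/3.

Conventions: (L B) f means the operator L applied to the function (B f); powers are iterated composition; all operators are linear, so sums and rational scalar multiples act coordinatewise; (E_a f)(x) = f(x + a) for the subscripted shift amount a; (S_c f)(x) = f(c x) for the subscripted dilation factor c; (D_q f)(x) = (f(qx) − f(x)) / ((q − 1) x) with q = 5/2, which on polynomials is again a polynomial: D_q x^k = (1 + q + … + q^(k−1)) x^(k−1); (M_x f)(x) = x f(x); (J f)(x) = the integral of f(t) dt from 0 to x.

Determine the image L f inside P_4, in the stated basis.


the image equals g(x) = (203/2)x^4 + 624x^3 + 1533x^2 + (5428/3)x

M_x f = 4x^4 + 3x^2 - (7/3)x
S_{-1} M_x f = 4x^4 + 3x^2 + (7/3)x
E_{3} (S_{-1} M_x) f = 4x^4 + 48x^3 + 219x^2 + (1357/3)x + 358
D_q E_{3} (S_{-1} M_x) f = (203/2)x^3 + 468x^2 + (1533/2)x + 1357/3
J D_q E_{3} (S_{-1} M_x) f = (203/8)x^4 + 156x^3 + (1533/4)x^2 + (1357/3)x
(4(J D_q E_{3})) (S_{-1} M_x) f = (203/2)x^4 + 624x^3 + 1533x^2 + (5428/3)x


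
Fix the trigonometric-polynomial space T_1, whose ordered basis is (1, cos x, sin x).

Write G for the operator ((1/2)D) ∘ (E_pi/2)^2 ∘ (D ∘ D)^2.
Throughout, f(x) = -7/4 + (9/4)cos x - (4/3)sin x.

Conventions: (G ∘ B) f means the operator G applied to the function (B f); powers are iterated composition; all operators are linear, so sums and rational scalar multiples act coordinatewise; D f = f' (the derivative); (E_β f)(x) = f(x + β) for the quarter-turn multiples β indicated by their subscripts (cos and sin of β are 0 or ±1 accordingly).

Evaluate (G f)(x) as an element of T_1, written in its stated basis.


g(x) = (2/3)cos x + (9/8)sin x

D f = -(4/3)cos x - (9/4)sin x
D D f = -(9/4)cos x + (4/3)sin x
D (D ∘ D) f = (4/3)cos x + (9/4)sin x
D D (D ∘ D) f = (9/4)cos x - (4/3)sin x
E_pi/2 (D ∘ D)^2 f = -(4/3)cos x - (9/4)sin x
E_pi/2 E_pi/2 (D ∘ D)^2 f = -(9/4)cos x + (4/3)sin x
D (E_pi/2)^2 (D ∘ D)^2 f = (4/3)cos x + (9/4)sin x
((1/2)D) (E_pi/2)^2 (D ∘ D)^2 f = (2/3)cos x + (9/8)sin x


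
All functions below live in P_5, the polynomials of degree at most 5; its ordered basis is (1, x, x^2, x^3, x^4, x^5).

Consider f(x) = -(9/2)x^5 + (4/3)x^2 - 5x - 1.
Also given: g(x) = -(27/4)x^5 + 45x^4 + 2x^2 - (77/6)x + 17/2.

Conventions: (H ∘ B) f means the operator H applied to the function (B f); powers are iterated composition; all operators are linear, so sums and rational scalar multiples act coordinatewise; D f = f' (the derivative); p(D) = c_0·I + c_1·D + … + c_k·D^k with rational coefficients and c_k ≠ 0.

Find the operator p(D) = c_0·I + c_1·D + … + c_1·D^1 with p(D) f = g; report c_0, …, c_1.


p(D) = (3/2)·I − 2·D, i.e. c_0 = 3/2, c_1 = -2

D^0 f = -(9/2)x^5 + (4/3)x^2 - 5x - 1
D^1 f = -(45/2)x^4 + (8/3)x - 5
matching coefficients of g against c_0 f + c_1 Df + … from the top degree down determines the c_i
solution: c_0 = 3/2, c_1 = -2


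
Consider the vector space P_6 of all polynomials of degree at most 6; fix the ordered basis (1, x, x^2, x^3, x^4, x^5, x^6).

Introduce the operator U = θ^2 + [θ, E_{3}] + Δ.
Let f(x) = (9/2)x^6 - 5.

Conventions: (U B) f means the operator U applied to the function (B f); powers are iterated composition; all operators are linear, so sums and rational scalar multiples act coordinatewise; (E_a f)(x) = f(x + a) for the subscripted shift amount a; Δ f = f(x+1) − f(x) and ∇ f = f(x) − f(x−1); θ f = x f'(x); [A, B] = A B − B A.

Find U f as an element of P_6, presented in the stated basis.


θ f = 27x^6
θ θ f = 162x^6
E_{3} f = (9/2)x^6 + 81x^5 + (1215/2)x^4 + 2430x^3 + (10935/2)x^2 + 6561x + 6551/2
θ E_{3} f = 27x^6 + 405x^5 + 2430x^4 + 7290x^3 + 10935x^2 + 6561x
θ f = 27x^6
E_{3} θ f = 27x^6 + 486x^5 + 3645x^4 + 14580x^3 + 32805x^2 + 39366x + 19683
[θ, E_{3}] f = -81x^5 - 1215x^4 - 7290x^3 - 21870x^2 - 32805x - 19683
Δ f = 27x^5 + (135/2)x^4 + 90x^3 + (135/2)x^2 + 27x + 9/2
(θ^2 + [θ, E_{3}] + Δ) f = 162x^6 - 54x^5 - (2295/2)x^4 - 7200x^3 - (43605/2)x^2 - 32778x - 39357/2

the result is g(x) = 162x^6 - 54x^5 - (2295/2)x^4 - 7200x^3 - (43605/2)x^2 - 32778x - 39357/2


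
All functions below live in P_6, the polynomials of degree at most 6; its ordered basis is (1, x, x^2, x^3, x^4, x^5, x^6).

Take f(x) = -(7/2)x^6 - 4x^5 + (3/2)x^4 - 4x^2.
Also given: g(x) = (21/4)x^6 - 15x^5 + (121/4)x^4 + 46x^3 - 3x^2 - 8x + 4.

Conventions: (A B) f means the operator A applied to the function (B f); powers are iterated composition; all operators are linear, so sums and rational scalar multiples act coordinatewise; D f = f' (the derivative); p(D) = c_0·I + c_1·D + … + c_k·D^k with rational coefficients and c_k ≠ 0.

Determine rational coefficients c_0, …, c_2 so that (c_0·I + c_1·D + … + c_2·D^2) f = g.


p(D) = -(3/2)·I + D − (1/2)·D^2, i.e. c_0 = -3/2, c_1 = 1, c_2 = -1/2

D^0 f = -(7/2)x^6 - 4x^5 + (3/2)x^4 - 4x^2
D^1 f = -21x^5 - 20x^4 + 6x^3 - 8x
D^2 f = -105x^4 - 80x^3 + 18x^2 - 8
matching coefficients of g against c_0 f + c_1 Df + … from the top degree down determines the c_i
solution: c_0 = -3/2, c_1 = 1, c_2 = -1/2


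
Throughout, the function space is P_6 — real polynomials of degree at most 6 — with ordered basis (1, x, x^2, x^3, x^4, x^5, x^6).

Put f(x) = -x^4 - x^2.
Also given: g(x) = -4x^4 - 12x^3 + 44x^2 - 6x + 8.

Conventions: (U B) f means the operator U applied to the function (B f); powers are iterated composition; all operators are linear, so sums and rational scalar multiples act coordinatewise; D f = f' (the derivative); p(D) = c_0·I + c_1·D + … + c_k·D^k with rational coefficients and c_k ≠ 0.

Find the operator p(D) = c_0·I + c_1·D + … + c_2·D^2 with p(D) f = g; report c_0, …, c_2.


D^0 f = -x^4 - x^2
D^1 f = -4x^3 - 2x
D^2 f = -12x^2 - 2
matching coefficients of g against c_0 f + c_1 Df + … from the top degree down determines the c_i
solution: c_0 = 4, c_1 = 3, c_2 = -4

p(D) = 4·I + 3·D − 4·D^2, i.e. c_0 = 4, c_1 = 3, c_2 = -4


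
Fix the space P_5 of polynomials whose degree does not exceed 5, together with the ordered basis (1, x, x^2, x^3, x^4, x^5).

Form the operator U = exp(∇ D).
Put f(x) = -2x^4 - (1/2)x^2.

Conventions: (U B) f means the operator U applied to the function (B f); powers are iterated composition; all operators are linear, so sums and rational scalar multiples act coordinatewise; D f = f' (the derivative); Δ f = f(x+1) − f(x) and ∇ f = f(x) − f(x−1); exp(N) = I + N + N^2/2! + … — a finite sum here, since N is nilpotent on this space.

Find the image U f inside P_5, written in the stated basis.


g(x) = -2x^4 - (49/2)x^2 + 24x - 33

order-1 term: -24x^2 + 24x - 9
order-2 term: -24
the series for exp(∇ D) f terminates at order 2
exp(∇ D) f = -2x^4 - (49/2)x^2 + 24x - 33


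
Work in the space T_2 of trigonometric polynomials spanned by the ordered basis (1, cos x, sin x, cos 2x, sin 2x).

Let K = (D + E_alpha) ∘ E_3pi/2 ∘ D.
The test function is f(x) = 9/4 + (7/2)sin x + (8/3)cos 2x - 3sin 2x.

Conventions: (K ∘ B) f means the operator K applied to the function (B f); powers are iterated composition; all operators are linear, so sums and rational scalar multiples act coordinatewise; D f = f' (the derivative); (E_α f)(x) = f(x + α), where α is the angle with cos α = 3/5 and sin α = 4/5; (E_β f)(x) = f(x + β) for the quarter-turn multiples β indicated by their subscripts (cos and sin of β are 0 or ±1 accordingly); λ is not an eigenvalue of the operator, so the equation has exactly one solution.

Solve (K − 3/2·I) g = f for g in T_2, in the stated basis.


write g with unknown coordinates in the stated basis and equate coefficients in (K − 3/2·I) g = f
solving from the highest basis element down gives g = -3/2 - (14/9)cos x - (7/9)sin x + (808/1191)cos 2x - (706/1191)sin 2x
check: K g = -(7/3)cos x + (7/3)sin x + (4388/1191)cos 2x - (1544/397)sin 2x
so K g − 3/2·g = 9/4 + (7/2)sin x + (8/3)cos 2x - 3sin 2x = f ✓

g(x) = -3/2 - (14/9)cos x - (7/9)sin x + (808/1191)cos 2x - (706/1191)sin 2x


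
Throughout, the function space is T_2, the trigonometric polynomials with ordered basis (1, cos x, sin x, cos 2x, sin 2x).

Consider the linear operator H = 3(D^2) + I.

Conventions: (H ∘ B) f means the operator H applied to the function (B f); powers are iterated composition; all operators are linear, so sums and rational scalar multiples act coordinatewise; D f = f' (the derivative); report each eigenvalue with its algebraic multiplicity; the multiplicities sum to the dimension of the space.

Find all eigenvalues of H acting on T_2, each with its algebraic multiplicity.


image of 1: 1
image of cos x: -2cos x
image of sin x: -2sin x
image of cos 2x: -11cos 2x
image of sin 2x: -11sin 2x
the matrix is diagonal; its diagonal is (1, -2, -2, -11, -11)
for a triangular matrix the eigenvalues are the diagonal entries, with algebraic multiplicity their repetition count

λ = -11 (multiplicity 2), λ = -2 (multiplicity 2), λ = 1 (multiplicity 1)


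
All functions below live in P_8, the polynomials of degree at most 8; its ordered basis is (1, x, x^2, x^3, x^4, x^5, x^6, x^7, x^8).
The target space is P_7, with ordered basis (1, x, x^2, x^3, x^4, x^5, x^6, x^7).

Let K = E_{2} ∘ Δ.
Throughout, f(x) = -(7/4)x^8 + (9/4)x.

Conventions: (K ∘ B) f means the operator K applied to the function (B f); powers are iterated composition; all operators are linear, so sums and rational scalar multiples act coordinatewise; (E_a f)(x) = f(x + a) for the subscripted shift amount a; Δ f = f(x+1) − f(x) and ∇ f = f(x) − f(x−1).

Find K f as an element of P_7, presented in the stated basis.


Δ f = -14x^7 - 49x^6 - 98x^5 - (245/2)x^4 - 98x^3 - 49x^2 - 14x + 1/2
E_{2} Δ f = -14x^7 - 245x^6 - 1862x^5 - (15925/2)x^4 - 20678x^3 - 32585x^2 - 28826x - 22063/2

the result is g(x) = -14x^7 - 245x^6 - 1862x^5 - (15925/2)x^4 - 20678x^3 - 32585x^2 - 28826x - 22063/2


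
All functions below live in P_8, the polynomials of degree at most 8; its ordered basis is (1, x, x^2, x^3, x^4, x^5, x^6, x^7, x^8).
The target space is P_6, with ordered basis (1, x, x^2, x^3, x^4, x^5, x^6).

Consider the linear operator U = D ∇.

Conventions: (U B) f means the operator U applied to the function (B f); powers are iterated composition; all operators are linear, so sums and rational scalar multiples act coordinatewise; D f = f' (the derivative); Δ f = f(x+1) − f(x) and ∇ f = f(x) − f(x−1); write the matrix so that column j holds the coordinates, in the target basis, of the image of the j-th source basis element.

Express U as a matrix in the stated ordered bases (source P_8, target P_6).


image of 1: 0
image of x: 0
image of x^2: 2
image of x^3: 6x - 3
image of x^4: 12x^2 - 12x + 4
image of x^5: 20x^3 - 30x^2 + 20x - 5
image of x^6: 30x^4 - 60x^3 + 60x^2 - 30x + 6
image of x^7: 42x^5 - 105x^4 + 140x^3 - 105x^2 + 42x - 7
image of x^8: 56x^6 - 168x^5 + 280x^4 - 280x^3 + 168x^2 - 56x + 8
each image's coordinates form column j of the matrix

the matrix is [[0, 0, 2, -3, 4, -5, 6, -7, 8]; [0, 0, 0, 6, -12, 20, -30, 42, -56]; [0, 0, 0, 0, 12, -30, 60, -105, 168]; [0, 0, 0, 0, 0, 20, -60, 140, -280]; [0, 0, 0, 0, 0, 0, 30, -105, 280]; [0, 0, 0, 0, 0, 0, 0, 42, -168]; [0, 0, 0, 0, 0, 0, 0, 0, 56]] (rows listed top to bottom)


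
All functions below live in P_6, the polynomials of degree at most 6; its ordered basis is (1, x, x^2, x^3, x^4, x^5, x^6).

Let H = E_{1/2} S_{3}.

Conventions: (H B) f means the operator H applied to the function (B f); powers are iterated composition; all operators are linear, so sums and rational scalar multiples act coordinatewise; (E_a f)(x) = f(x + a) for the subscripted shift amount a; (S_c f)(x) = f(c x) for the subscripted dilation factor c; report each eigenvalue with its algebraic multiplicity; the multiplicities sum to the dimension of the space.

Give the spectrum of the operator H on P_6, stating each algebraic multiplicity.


image of 1: 1
image of x: 3x + 3/2
image of x^2: 9x^2 + 9x + 9/4
image of x^3: 27x^3 + (81/2)x^2 + (81/4)x + 27/8
image of x^4: 81x^4 + 162x^3 + (243/2)x^2 + (81/2)x + 81/16
image of x^5: 243x^5 + (1215/2)x^4 + (1215/2)x^3 + (1215/4)x^2 + (1215/16)x + 243/32
image of x^6: 729x^6 + 2187x^5 + (10935/4)x^4 + (3645/2)x^3 + (10935/16)x^2 + (2187/16)x + 729/64
the matrix is upper triangular; its diagonal is (1, 3, 9, 27, 81, 243, 729)
for a triangular matrix the eigenvalues are the diagonal entries, with algebraic multiplicity their repetition count

λ = 1 (multiplicity 1), λ = 3 (multiplicity 1), λ = 9 (multiplicity 1), λ = 27 (multiplicity 1), λ = 81 (multiplicity 1), λ = 243 (multiplicity 1), λ = 729 (multiplicity 1)


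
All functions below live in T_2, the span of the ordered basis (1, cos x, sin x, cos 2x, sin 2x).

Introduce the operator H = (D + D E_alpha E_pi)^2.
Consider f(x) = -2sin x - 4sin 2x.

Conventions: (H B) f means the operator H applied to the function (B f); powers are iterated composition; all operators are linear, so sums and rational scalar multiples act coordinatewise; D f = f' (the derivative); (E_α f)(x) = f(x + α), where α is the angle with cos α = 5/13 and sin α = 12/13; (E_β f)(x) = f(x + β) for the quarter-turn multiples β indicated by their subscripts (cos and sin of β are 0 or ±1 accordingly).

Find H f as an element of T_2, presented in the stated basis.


the image equals g(x) = -(384/169)cos x - (160/169)sin x + (192000/28561)cos 2x - (190400/28561)sin 2x

D f = -2cos x - 8cos 2x
E_pi f = 2sin x - 4sin 2x
E_alpha E_pi f = (24/13)cos x + (10/13)sin x - (480/169)cos 2x + (476/169)sin 2x
D E_alpha E_pi f = (10/13)cos x - (24/13)sin x + (952/169)cos 2x + (960/169)sin 2x
(D + D E_alpha E_pi) f = -(16/13)cos x - (24/13)sin x - (400/169)cos 2x + (960/169)sin 2x
D (D + D E_alpha E_pi) f = -(24/13)cos x + (16/13)sin x + (1920/169)cos 2x + (800/169)sin 2x
E_pi (D + D E_alpha E_pi) f = (16/13)cos x + (24/13)sin x - (400/169)cos 2x + (960/169)sin 2x
E_alpha E_pi (D + D E_alpha E_pi) f = (368/169)cos x - (72/169)sin x + (162800/28561)cos 2x - (66240/28561)sin 2x
D E_alpha E_pi (D + D E_alpha E_pi) f = -(72/169)cos x - (368/169)sin x - (132480/28561)cos 2x - (325600/28561)sin 2x
(D + D E_alpha E_pi) (D + D E_alpha E_pi) f = -(384/169)cos x - (160/169)sin x + (192000/28561)cos 2x - (190400/28561)sin 2x


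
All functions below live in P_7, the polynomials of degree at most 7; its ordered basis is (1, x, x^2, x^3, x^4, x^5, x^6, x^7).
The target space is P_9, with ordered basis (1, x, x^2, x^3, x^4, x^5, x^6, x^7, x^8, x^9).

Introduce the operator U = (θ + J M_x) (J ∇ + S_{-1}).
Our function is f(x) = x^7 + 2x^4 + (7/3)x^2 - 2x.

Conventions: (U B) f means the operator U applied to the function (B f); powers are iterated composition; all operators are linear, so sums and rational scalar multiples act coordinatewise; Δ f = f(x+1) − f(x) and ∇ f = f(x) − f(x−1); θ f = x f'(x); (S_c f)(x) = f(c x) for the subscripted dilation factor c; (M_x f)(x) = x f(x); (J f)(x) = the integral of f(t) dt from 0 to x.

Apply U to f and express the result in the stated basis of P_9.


the image equals g(x) = -(7/16)x^8 + x^7 - (523/24)x^6 + (178/5)x^5 - (425/24)x^4 + (71/9)x^3 + (31/3)x^2 - (10/3)x

∇ f = 7x^6 - 21x^5 + 35x^4 - 27x^3 + 9x^2 + (17/3)x - 16/3
J ∇ f = x^7 - (7/2)x^6 + 7x^5 - (27/4)x^4 + 3x^3 + (17/6)x^2 - (16/3)x
S_{-1} f = -x^7 + 2x^4 + (7/3)x^2 + 2x
(J ∇ + S_{-1}) f = -(7/2)x^6 + 7x^5 - (19/4)x^4 + 3x^3 + (31/6)x^2 - (10/3)x
θ (J ∇ + S_{-1}) f = -21x^6 + 35x^5 - 19x^4 + 9x^3 + (31/3)x^2 - (10/3)x
M_x (J ∇ + S_{-1}) f = -(7/2)x^7 + 7x^6 - (19/4)x^5 + 3x^4 + (31/6)x^3 - (10/3)x^2
J M_x (J ∇ + S_{-1}) f = -(7/16)x^8 + x^7 - (19/24)x^6 + (3/5)x^5 + (31/24)x^4 - (10/9)x^3
(θ + J M_x) (J ∇ + S_{-1}) f = -(7/16)x^8 + x^7 - (523/24)x^6 + (178/5)x^5 - (425/24)x^4 + (71/9)x^3 + (31/3)x^2 - (10/3)x


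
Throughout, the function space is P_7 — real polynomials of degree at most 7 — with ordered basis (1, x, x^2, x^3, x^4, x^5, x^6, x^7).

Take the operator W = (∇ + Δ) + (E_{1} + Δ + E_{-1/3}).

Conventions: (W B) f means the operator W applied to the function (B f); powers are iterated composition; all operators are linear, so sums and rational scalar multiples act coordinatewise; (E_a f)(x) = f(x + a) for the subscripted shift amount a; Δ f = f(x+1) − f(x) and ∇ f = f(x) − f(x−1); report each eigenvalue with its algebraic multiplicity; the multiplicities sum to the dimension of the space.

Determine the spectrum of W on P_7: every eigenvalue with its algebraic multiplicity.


image of 1: 2
image of x: 2x + 11/3
image of x^2: 2x^2 + (22/3)x + 19/9
image of x^3: 2x^3 + 11x^2 + (19/3)x + 107/27
image of x^4: 2x^4 + (44/3)x^3 + (38/3)x^2 + (428/27)x + 163/81
image of x^5: 2x^5 + (55/3)x^4 + (190/9)x^3 + (1070/27)x^2 + (815/81)x + 971/243
image of x^6: 2x^6 + 22x^5 + (95/3)x^4 + (2140/27)x^3 + (815/27)x^2 + (1942/81)x + 1459/729
image of x^7: 2x^7 + (77/3)x^6 + (133/3)x^5 + (3745/27)x^4 + (5705/81)x^3 + (6797/81)x^2 + (10213/729)x + 8747/2187
the matrix is upper triangular; its diagonal is (2, 2, 2, 2, 2, 2, 2, 2)
for a triangular matrix the eigenvalues are the diagonal entries, with algebraic multiplicity their repetition count

λ = 2 (multiplicity 8)


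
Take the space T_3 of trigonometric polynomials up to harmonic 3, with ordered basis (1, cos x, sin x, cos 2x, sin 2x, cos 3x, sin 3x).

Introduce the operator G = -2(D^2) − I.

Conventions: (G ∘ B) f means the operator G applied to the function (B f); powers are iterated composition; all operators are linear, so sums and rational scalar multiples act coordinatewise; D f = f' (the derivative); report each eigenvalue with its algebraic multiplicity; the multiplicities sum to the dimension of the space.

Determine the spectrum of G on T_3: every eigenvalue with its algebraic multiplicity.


λ = -1 (multiplicity 1), λ = 1 (multiplicity 2), λ = 7 (multiplicity 2), λ = 17 (multiplicity 2)

image of 1: -1
image of cos x: cos x
image of sin x: sin x
image of cos 2x: 7cos 2x
image of sin 2x: 7sin 2x
image of cos 3x: 17cos 3x
image of sin 3x: 17sin 3x
the matrix is diagonal; its diagonal is (-1, 1, 1, 7, 7, 17, 17)
for a triangular matrix the eigenvalues are the diagonal entries, with algebraic multiplicity their repetition count


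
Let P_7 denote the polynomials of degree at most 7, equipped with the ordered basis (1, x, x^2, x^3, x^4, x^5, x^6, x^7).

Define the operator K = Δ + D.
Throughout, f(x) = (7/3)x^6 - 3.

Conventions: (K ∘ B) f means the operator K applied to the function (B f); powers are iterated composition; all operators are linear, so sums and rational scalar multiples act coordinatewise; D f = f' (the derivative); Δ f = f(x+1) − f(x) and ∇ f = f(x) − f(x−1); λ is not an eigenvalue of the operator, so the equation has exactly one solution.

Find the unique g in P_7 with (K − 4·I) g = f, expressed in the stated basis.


g(x) = -(7/12)x^6 - (7/4)x^5 - (105/16)x^4 - (245/12)x^3 - (1505/32)x^2 - (2303/32)x - 6953/128

write g with unknown coordinates in the stated basis and equate coefficients in (K − 4·I) g = f
solving from the highest basis element down gives g = -(7/12)x^6 - (7/4)x^5 - (105/16)x^4 - (245/12)x^3 - (1505/32)x^2 - (2303/32)x - 6953/128
check: K g = -7x^5 - (105/4)x^4 - (245/3)x^3 - (1505/8)x^2 - (2303/8)x - 7049/32
so K g − 4·g = (7/3)x^6 - 3 = f ✓


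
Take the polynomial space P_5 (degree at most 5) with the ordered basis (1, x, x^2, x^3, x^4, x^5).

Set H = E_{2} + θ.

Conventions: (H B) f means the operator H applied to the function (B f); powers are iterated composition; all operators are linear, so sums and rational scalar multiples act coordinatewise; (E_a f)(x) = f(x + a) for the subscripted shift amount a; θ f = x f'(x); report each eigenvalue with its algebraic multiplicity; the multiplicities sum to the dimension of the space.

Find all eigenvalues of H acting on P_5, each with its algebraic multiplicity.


image of 1: 1
image of x: 2x + 2
image of x^2: 3x^2 + 4x + 4
image of x^3: 4x^3 + 6x^2 + 12x + 8
image of x^4: 5x^4 + 8x^3 + 24x^2 + 32x + 16
image of x^5: 6x^5 + 10x^4 + 40x^3 + 80x^2 + 80x + 32
the matrix is upper triangular; its diagonal is (1, 2, 3, 4, 5, 6)
for a triangular matrix the eigenvalues are the diagonal entries, with algebraic multiplicity their repetition count

λ = 1 (multiplicity 1), λ = 2 (multiplicity 1), λ = 3 (multiplicity 1), λ = 4 (multiplicity 1), λ = 5 (multiplicity 1), λ = 6 (multiplicity 1)


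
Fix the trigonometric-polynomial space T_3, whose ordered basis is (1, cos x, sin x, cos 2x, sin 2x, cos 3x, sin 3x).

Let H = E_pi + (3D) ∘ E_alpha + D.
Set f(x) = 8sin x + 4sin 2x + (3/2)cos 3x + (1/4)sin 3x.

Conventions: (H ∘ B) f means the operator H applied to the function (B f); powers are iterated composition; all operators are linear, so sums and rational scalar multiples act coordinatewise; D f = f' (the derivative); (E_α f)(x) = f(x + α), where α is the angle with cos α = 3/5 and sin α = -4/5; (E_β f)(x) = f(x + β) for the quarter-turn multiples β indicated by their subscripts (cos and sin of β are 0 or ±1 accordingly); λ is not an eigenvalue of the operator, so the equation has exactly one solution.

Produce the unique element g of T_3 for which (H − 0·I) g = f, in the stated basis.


g(x) = -(16/7)cos x + (8/7)sin x - (32/1145)cos 2x + (676/1145)sin 2x + (576/4265)cos 3x - (3797/17060)sin 3x

write g with unknown coordinates in the stated basis and equate coefficients in (H − 0·I) g = f
solving from the highest basis element down gives g = -(16/7)cos x + (8/7)sin x - (32/1145)cos 2x + (676/1145)sin 2x + (576/4265)cos 3x - (3797/17060)sin 3x
check: H g = 8sin x + 4sin 2x + (3/2)cos 3x + (1/4)sin 3x
so H g − 0·g = 8sin x + 4sin 2x + (3/2)cos 3x + (1/4)sin 3x = f ✓


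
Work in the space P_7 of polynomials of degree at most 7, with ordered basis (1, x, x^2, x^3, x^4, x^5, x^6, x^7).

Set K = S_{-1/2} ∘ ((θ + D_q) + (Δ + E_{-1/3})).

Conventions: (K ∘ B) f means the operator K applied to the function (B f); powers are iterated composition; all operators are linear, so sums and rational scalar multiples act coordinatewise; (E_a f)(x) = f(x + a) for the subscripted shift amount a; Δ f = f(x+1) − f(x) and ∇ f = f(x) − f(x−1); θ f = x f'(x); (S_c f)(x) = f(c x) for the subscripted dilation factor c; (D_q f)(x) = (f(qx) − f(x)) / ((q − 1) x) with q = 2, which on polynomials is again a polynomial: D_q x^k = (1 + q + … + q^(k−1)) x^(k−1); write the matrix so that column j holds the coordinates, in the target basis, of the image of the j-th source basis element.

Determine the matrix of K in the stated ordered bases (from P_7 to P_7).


image of 1: 1
image of x: -x + 5/3
image of x^2: (3/4)x^2 - (13/6)x + 10/9
image of x^3: -(1/2)x^3 + (9/4)x^2 - (5/3)x + 26/27
image of x^4: (5/16)x^4 - (53/24)x^3 + (5/3)x^2 - (52/27)x + 82/81
image of x^5: -(3/16)x^5 + (103/48)x^4 - (25/18)x^3 + (65/27)x^2 - (205/81)x + 242/243
image of x^6: (7/64)x^6 - (67/32)x^5 + (25/24)x^4 - (65/27)x^3 + (205/54)x^2 - (242/81)x + 730/729
image of x^7: -(1/16)x^7 + (395/192)x^6 - (35/48)x^5 + (455/216)x^4 - (1435/324)x^3 + (847/162)x^2 - (2555/729)x + 2186/2187
each image's coordinates form column j of the matrix

the matrix is [[1, 5/3, 10/9, 26/27, 82/81, 242/243, 730/729, 2186/2187]; [0, -1, -13/6, -5/3, -52/27, -205/81, -242/81, -2555/729]; [0, 0, 3/4, 9/4, 5/3, 65/27, 205/54, 847/162]; [0, 0, 0, -1/2, -53/24, -25/18, -65/27, -1435/324]; [0, 0, 0, 0, 5/16, 103/48, 25/24, 455/216]; [0, 0, 0, 0, 0, -3/16, -67/32, -35/48]; [0, 0, 0, 0, 0, 0, 7/64, 395/192]; [0, 0, 0, 0, 0, 0, 0, -1/16]] (rows listed top to bottom)


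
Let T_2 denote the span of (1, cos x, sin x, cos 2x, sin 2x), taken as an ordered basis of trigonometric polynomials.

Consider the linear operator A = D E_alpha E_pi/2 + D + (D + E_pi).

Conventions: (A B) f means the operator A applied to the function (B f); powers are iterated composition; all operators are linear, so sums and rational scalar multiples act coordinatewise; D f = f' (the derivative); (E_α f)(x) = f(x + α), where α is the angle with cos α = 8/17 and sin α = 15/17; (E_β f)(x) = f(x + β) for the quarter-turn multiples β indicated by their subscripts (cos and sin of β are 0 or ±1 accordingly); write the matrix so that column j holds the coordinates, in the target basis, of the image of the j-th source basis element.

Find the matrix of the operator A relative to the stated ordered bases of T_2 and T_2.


image of 1: 1
image of cos x: -(25/17)cos x - (19/17)sin x
image of sin x: (19/17)cos x - (25/17)sin x
image of cos 2x: (769/289)cos 2x - (1478/289)sin 2x
image of sin 2x: (1478/289)cos 2x + (769/289)sin 2x
each image's coordinates form column j of the matrix

the matrix is [[1, 0, 0, 0, 0]; [0, -25/17, 19/17, 0, 0]; [0, -19/17, -25/17, 0, 0]; [0, 0, 0, 769/289, 1478/289]; [0, 0, 0, -1478/289, 769/289]] (rows listed top to bottom)


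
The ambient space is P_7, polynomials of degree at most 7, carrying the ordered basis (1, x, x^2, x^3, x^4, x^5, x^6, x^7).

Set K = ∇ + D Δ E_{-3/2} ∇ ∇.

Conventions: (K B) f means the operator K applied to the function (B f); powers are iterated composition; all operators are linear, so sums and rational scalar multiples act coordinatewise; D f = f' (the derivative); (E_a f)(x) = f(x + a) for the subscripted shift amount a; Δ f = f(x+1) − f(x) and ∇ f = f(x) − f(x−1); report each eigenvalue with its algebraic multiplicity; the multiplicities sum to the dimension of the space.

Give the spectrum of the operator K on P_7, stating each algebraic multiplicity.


λ = 0 (multiplicity 8)

image of 1: 0
image of x: 1
image of x^2: 2x - 1
image of x^3: 3x^2 - 3x + 1
image of x^4: 4x^3 - 6x^2 + 4x + 23
image of x^5: 5x^4 - 10x^3 + 10x^2 + 115x - 239
image of x^6: 6x^5 - 15x^4 + 20x^3 + 345x^2 - 1434x + 1529
image of x^7: 7x^6 - 21x^5 + 35x^4 + 805x^3 - 5019x^2 + 10703x - 7979
the matrix is upper triangular; its diagonal is (0, 0, 0, 0, 0, 0, 0, 0)
for a triangular matrix the eigenvalues are the diagonal entries, with algebraic multiplicity their repetition count


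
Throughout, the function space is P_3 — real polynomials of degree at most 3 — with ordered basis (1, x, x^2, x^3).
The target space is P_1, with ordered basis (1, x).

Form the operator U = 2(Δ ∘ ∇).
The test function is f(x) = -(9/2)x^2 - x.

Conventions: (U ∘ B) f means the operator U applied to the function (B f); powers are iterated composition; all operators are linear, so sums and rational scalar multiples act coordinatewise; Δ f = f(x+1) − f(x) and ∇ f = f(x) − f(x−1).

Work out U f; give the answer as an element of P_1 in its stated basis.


the image equals g(x) = -18

∇ f = -9x + 7/2
Δ ∇ f = -9
(2(Δ ∘ ∇)) f = -18


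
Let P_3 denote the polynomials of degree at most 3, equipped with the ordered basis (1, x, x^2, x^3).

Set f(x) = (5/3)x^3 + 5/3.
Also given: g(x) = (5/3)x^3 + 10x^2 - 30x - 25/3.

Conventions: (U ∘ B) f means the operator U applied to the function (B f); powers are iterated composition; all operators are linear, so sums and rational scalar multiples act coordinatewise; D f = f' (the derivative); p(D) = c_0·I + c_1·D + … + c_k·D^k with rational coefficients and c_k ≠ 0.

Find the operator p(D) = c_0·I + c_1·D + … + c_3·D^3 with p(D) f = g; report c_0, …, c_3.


D^0 f = (5/3)x^3 + 5/3
D^1 f = 5x^2
D^2 f = 10x
D^3 f = 10
matching coefficients of g against c_0 f + c_1 Df + … from the top degree down determines the c_i
solution: c_0 = 1, c_1 = 2, c_2 = -3, c_3 = -1

p(D) = I + 2·D − 3·D^2 − D^3, i.e. c_0 = 1, c_1 = 2, c_2 = -3, c_3 = -1


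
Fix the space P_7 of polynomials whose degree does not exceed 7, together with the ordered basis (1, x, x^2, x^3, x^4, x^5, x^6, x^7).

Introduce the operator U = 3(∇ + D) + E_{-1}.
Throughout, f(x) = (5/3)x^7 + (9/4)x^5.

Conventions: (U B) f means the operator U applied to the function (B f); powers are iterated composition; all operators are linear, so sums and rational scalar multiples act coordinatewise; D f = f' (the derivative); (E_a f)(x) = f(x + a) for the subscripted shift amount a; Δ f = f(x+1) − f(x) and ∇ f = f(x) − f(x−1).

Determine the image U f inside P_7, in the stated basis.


∇ f = (35/3)x^6 - 35x^5 + (835/12)x^4 - (485/6)x^3 + (115/2)x^2 - (275/12)x + 47/12
D f = (35/3)x^6 + (45/4)x^4
(∇ + D) f = (70/3)x^6 - 35x^5 + (485/6)x^4 - (485/6)x^3 + (115/2)x^2 - (275/12)x + 47/12
(3(∇ + D)) f = 70x^6 - 105x^5 + (485/2)x^4 - (485/2)x^3 + (345/2)x^2 - (275/4)x + 47/4
E_{-1} f = (5/3)x^7 - (35/3)x^6 + (149/4)x^5 - (835/12)x^4 + (485/6)x^3 - (115/2)x^2 + (275/12)x - 47/12
(3(∇ + D) + E_{-1}) f = (5/3)x^7 + (175/3)x^6 - (271/4)x^5 + (2075/12)x^4 - (485/3)x^3 + 115x^2 - (275/6)x + 47/6

the image equals g(x) = (5/3)x^7 + (175/3)x^6 - (271/4)x^5 + (2075/12)x^4 - (485/3)x^3 + 115x^2 - (275/6)x + 47/6


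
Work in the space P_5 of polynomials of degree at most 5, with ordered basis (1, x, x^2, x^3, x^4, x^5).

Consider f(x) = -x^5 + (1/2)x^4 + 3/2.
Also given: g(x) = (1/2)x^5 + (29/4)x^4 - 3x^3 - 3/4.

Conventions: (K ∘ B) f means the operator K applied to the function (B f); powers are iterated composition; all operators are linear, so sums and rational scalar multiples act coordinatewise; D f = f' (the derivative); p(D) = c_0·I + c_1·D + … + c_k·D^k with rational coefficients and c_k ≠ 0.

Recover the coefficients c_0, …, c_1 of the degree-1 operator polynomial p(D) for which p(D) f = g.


D^0 f = -x^5 + (1/2)x^4 + 3/2
D^1 f = -5x^4 + 2x^3
matching coefficients of g against c_0 f + c_1 Df + … from the top degree down determines the c_i
solution: c_0 = -1/2, c_1 = -3/2

c_0 = -1/2, c_1 = -3/2


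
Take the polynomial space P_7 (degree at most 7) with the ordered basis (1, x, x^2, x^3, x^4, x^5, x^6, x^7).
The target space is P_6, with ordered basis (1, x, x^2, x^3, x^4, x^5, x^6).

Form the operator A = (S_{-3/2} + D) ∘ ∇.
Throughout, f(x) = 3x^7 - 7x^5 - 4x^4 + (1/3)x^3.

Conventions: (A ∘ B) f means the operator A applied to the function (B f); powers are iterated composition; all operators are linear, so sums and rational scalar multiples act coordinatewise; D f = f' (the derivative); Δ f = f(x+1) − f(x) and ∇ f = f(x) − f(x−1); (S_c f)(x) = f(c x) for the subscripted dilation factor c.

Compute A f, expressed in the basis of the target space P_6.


∇ f = 21x^6 - 63x^5 + 70x^4 - 51x^3 + 18x^2 - 3x + 1/3
S_{-3/2} ∇ f = (15309/64)x^6 + (15309/32)x^5 + (2835/8)x^4 + (1377/8)x^3 + (81/2)x^2 + (9/2)x + 1/3
D ∇ f = 126x^5 - 315x^4 + 280x^3 - 153x^2 + 36x - 3
(S_{-3/2} + D) ∇ f = (15309/64)x^6 + (19341/32)x^5 + (315/8)x^4 + (3617/8)x^3 - (225/2)x^2 + (81/2)x - 8/3

g(x) = (15309/64)x^6 + (19341/32)x^5 + (315/8)x^4 + (3617/8)x^3 - (225/2)x^2 + (81/2)x - 8/3


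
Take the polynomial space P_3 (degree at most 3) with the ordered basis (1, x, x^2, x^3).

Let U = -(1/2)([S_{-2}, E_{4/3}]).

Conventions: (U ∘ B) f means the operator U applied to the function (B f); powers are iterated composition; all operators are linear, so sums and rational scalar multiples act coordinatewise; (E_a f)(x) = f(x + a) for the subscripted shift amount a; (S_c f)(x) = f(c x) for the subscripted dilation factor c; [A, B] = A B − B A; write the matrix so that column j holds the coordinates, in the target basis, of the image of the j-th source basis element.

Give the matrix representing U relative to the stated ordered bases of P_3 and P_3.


image of 1: 0
image of x: -2
image of x^2: 8x + 8/3
image of x^3: -24x^2 - 16x - 32/3
each image's coordinates form column j of the matrix

the matrix is [[0, -2, 8/3, -32/3]; [0, 0, 8, -16]; [0, 0, 0, -24]; [0, 0, 0, 0]] (rows listed top to bottom)


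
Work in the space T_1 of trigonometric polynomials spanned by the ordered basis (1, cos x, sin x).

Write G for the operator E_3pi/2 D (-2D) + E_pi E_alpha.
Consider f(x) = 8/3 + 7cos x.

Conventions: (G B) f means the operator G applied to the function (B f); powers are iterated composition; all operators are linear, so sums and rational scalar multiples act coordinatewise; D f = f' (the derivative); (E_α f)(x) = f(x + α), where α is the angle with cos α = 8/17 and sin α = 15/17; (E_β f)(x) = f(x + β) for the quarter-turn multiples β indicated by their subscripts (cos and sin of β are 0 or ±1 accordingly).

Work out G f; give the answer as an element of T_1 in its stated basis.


D f = -7sin x
(-2D) f = 14sin x
D (-2D) f = 14cos x
E_3pi/2 D (-2D) f = 14sin x
E_alpha f = 8/3 + (56/17)cos x - (105/17)sin x
E_pi E_alpha f = 8/3 - (56/17)cos x + (105/17)sin x
(E_3pi/2 D (-2D) + E_pi E_alpha) f = 8/3 - (56/17)cos x + (343/17)sin x

the image equals g(x) = 8/3 - (56/17)cos x + (343/17)sin x
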